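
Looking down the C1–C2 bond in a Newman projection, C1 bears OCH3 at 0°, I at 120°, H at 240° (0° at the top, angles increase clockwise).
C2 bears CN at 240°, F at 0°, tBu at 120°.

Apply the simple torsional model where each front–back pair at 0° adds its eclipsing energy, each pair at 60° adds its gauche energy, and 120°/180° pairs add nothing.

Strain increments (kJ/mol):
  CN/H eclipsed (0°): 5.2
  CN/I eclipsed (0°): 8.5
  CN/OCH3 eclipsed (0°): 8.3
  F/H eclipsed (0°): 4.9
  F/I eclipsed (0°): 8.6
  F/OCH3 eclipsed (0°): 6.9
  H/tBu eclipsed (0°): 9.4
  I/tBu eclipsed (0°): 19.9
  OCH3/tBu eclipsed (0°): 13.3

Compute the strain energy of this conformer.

This conformer is eclipsed. OCH3 at 0° is eclipsed with F at 0° (6.9); I at 120° is eclipsed with tBu at 120° (19.9); H at 240° is eclipsed with CN at 240° (5.2). Total 32.0 kJ/mol.

32.0 kJ/mol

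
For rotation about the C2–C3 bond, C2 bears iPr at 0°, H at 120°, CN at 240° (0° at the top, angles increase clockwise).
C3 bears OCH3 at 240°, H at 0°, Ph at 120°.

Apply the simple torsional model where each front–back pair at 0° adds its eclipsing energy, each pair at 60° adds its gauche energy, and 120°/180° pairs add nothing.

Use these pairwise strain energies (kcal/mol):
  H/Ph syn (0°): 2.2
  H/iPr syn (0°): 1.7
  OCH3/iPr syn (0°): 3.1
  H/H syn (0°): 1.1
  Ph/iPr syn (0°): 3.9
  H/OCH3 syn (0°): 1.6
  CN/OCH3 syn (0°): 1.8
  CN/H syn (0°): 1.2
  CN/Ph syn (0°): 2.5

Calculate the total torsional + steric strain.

5.7 kcal/mol

This conformer (eclipsed): iPr(0°)/H(0°) eclipsed 1.7; H(120°)/Ph(120°) eclipsed 2.2; CN(240°)/OCH3(240°) eclipsed 1.8 → 5.7 kcal/mol.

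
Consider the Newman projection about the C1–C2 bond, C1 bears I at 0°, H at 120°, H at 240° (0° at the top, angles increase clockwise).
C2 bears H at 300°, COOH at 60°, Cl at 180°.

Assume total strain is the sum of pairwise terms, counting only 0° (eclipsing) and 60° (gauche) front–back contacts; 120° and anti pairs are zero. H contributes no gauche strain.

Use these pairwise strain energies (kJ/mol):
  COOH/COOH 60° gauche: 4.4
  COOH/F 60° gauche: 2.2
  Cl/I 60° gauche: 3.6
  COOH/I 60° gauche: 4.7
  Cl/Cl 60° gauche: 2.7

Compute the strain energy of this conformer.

This conformer (staggered): I(0°)/COOH(60°) gauche 4.7 → 4.7 kJ/mol.

4.7 kJ/mol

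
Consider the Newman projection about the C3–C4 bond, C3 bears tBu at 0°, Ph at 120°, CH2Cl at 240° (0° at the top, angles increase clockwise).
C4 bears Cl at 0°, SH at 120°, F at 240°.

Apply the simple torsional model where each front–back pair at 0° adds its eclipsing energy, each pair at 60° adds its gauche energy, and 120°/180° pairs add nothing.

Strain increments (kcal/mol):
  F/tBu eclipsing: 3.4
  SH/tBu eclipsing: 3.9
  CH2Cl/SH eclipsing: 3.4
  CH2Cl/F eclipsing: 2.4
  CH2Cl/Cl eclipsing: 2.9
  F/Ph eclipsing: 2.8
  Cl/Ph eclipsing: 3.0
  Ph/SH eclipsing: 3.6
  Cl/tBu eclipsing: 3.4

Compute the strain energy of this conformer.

This conformer (eclipsed): tBu(0°)/Cl(0°) eclipsed 3.4; Ph(120°)/SH(120°) eclipsed 3.6; CH2Cl(240°)/F(240°) eclipsed 2.4 → 9.4 kcal/mol.

9.4 kcal/mol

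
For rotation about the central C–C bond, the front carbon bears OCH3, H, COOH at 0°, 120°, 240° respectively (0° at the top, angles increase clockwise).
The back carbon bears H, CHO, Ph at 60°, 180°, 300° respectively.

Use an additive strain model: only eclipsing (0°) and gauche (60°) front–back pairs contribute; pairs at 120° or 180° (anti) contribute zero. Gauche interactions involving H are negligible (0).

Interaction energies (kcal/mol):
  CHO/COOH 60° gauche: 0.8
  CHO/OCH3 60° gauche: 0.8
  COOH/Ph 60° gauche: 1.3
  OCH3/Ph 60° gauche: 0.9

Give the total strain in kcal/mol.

3.0 kcal/mol

This conformer (staggered): OCH3–Ph gauche, COOH–CHO gauche, COOH–Ph gauche; 0.9 + 0.8 + 1.3 = 3.0 kcal/mol.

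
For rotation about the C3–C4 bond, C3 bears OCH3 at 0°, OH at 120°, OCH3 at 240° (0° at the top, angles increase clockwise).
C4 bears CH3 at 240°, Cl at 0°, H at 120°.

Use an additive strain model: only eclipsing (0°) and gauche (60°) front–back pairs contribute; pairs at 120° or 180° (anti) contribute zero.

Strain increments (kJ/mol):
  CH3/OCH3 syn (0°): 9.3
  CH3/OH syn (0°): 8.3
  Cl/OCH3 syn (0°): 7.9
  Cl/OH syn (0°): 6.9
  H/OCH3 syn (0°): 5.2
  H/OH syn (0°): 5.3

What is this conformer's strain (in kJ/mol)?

This conformer is eclipsed. OCH3 at 0° is eclipsed with Cl at 0° (7.9); OH at 120° is eclipsed with H at 120° (5.3); OCH3 at 240° is eclipsed with CH3 at 240° (9.3). Total 22.5 kJ/mol.

22.5 kJ/mol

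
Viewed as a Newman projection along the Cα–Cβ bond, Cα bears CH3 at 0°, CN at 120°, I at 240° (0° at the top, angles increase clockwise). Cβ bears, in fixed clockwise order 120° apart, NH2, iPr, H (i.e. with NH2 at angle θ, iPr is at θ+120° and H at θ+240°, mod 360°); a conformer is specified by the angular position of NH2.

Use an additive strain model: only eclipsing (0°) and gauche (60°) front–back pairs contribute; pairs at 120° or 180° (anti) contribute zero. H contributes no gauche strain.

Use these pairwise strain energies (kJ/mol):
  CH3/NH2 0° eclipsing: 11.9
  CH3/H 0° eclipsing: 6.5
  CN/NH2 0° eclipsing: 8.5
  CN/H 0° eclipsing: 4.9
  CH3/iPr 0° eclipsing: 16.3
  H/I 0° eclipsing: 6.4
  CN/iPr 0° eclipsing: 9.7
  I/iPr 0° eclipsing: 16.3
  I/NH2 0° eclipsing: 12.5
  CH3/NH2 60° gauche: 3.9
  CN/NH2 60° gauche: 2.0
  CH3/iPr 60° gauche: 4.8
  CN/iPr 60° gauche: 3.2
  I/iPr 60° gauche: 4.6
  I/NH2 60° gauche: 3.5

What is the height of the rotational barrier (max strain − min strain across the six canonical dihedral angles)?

NH2 at 0° (eclipsed): CH3–NH2 eclipsed, CN–iPr eclipsed, I–H eclipsed; 11.9 + 9.7 + 6.4 = 28.0 kJ/mol.
NH2 at 60° (staggered): CH3–NH2 gauche, CN–NH2 gauche, CN–iPr gauche, I–iPr gauche; 3.9 + 2.0 + 3.2 + 4.6 = 13.7 kJ/mol.
NH2 at 120° (eclipsed): CH3–H eclipsed, CN–NH2 eclipsed, I–iPr eclipsed; 6.5 + 8.5 + 16.3 = 31.3 kJ/mol.
NH2 at 180° (staggered): CH3–iPr gauche, CN–NH2 gauche, I–NH2 gauche, I–iPr gauche; 4.8 + 2.0 + 3.5 + 4.6 = 14.9 kJ/mol.
NH2 at 240° (eclipsed): CH3–iPr eclipsed, CN–H eclipsed, I–NH2 eclipsed; 16.3 + 4.9 + 12.5 = 33.7 kJ/mol.
NH2 at 300° (staggered): CH3–NH2 gauche, CH3–iPr gauche, CN–iPr gauche, I–NH2 gauche; 3.9 + 4.8 + 3.2 + 3.5 = 15.4 kJ/mol.
Max at 240° (33.7 kJ/mol), min at 60° (13.7 kJ/mol); barrier = 20.0 kJ/mol.

20.0 kJ/mol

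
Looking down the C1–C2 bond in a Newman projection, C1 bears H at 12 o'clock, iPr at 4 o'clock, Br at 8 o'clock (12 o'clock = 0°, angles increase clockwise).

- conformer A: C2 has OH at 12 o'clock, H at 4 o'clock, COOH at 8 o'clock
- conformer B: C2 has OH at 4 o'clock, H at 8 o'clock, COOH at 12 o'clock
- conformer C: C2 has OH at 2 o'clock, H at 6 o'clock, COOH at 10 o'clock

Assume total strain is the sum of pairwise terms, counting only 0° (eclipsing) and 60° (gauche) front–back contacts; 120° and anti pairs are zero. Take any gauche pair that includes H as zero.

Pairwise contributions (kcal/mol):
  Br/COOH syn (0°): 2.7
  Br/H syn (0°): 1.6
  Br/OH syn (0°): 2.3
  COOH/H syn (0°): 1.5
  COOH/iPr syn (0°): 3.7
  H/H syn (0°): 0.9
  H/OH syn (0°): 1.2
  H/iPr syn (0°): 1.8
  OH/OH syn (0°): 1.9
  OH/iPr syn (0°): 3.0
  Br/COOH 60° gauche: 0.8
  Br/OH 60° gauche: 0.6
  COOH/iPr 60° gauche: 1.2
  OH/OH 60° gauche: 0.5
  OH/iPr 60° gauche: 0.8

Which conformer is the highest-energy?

A (eclipsed): H–OH eclipsed, iPr–H eclipsed, Br–COOH eclipsed; 1.2 + 1.8 + 2.7 = 5.7 kcal/mol.
B (eclipsed): H–COOH eclipsed, iPr–OH eclipsed, Br–H eclipsed; 1.5 + 3.0 + 1.6 = 6.1 kcal/mol.
C (staggered): iPr–OH gauche, Br–COOH gauche; 0.8 + 0.8 = 1.6 kcal/mol.
B has the highest total (6.1 kcal/mol).

B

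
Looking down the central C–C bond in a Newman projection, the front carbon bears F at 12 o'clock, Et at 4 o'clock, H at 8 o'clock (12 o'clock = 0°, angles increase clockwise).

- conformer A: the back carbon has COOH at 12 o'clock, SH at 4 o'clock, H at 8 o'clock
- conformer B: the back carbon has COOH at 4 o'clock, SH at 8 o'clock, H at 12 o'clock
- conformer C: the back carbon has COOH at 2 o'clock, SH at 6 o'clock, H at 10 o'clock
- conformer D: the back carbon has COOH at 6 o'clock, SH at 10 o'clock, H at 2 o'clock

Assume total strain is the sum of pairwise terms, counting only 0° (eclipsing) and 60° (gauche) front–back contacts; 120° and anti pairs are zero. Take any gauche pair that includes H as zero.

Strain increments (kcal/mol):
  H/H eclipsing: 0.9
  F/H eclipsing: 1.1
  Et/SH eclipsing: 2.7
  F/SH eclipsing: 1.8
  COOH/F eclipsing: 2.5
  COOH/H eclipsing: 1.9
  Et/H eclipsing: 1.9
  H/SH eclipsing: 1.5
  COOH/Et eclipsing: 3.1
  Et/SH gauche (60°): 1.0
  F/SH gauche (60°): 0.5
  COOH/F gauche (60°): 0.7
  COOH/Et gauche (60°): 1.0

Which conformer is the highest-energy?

A (eclipsed): F–COOH eclipsed, Et–SH eclipsed, H–H eclipsed; 2.5 + 2.7 + 0.9 = 6.1 kcal/mol.
B (eclipsed): F–H eclipsed, Et–COOH eclipsed, H–SH eclipsed; 1.1 + 3.1 + 1.5 = 5.7 kcal/mol.
C (staggered): F–COOH gauche, Et–COOH gauche, Et–SH gauche; 0.7 + 1.0 + 1.0 = 2.7 kcal/mol.
D (staggered): F–SH gauche, Et–COOH gauche; 0.5 + 1.0 = 1.5 kcal/mol.
A has the highest total (6.1 kcal/mol).

A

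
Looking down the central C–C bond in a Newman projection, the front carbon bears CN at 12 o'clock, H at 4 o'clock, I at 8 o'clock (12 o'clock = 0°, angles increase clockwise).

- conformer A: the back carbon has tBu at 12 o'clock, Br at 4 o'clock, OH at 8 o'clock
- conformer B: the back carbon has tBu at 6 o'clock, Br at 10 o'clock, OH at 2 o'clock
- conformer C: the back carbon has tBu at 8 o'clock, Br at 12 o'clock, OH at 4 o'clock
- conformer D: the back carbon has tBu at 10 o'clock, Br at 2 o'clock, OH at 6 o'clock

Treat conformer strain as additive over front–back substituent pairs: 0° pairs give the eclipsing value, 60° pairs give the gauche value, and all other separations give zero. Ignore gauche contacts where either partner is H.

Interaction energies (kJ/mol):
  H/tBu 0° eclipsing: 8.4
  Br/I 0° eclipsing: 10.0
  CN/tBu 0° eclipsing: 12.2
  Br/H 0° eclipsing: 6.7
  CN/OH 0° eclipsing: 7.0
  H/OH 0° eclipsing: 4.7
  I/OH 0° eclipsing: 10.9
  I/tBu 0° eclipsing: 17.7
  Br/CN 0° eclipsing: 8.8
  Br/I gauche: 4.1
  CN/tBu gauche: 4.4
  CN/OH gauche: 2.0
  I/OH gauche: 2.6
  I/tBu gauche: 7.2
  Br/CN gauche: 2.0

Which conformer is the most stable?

A (eclipsed): CN(0°)/tBu(0°) eclipsed 12.2; H(120°)/Br(120°) eclipsed 6.7; I(240°)/OH(240°) eclipsed 10.9 → 29.8 kJ/mol.
B (staggered): CN(0°)/Br(300°) gauche 2.0; CN(0°)/OH(60°) gauche 2.0; I(240°)/tBu(180°) gauche 7.2; I(240°)/Br(300°) gauche 4.1 → 15.3 kJ/mol.
C (eclipsed): CN(0°)/Br(0°) eclipsed 8.8; H(120°)/OH(120°) eclipsed 4.7; I(240°)/tBu(240°) eclipsed 17.7 → 31.2 kJ/mol.
D (staggered): CN(0°)/tBu(300°) gauche 4.4; CN(0°)/Br(60°) gauche 2.0; I(240°)/tBu(300°) gauche 7.2; I(240°)/OH(180°) gauche 2.6 → 16.2 kJ/mol.
B has the lowest total (15.3 kJ/mol).

B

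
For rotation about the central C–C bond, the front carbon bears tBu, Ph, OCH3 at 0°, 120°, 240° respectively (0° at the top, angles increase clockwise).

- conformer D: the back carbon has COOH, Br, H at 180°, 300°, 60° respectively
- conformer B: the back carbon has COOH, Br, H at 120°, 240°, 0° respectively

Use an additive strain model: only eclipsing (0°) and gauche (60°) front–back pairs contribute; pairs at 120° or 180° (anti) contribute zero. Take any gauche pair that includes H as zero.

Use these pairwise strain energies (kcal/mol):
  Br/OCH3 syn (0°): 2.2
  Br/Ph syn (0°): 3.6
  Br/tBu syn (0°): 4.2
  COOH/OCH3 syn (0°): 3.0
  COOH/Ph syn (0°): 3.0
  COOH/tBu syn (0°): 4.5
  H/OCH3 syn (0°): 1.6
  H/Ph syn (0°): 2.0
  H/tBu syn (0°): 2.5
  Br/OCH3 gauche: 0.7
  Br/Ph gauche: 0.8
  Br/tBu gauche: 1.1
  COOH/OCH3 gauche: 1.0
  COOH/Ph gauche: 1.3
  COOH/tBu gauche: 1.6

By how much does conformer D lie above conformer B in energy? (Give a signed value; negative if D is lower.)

D (staggered): tBu–Br gauche, Ph–COOH gauche, OCH3–COOH gauche, OCH3–Br gauche; 1.1 + 1.3 + 1.0 + 0.7 = 4.1 kcal/mol.
B (eclipsed): tBu–H eclipsed, Ph–COOH eclipsed, OCH3–Br eclipsed; 2.5 + 3.0 + 2.2 = 7.7 kcal/mol.
E(D) − E(B) = 4.1 − 7.7 = -3.6 kcal/mol.

-3.6 kcal/mol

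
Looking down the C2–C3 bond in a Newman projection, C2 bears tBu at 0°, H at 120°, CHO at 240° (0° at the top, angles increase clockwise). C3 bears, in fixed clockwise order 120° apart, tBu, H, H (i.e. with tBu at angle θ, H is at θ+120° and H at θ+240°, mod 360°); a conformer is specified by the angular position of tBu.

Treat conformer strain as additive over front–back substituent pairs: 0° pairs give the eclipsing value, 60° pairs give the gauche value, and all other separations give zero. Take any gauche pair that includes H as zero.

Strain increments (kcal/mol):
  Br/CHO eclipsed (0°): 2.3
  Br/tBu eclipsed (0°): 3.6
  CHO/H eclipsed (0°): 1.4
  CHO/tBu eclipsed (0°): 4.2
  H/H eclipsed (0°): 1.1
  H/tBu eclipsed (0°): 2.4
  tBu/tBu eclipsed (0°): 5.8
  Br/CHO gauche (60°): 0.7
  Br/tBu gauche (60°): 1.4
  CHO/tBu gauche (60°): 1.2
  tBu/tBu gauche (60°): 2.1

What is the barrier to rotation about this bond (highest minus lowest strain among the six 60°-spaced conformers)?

7.1 kcal/mol

tBu at 0° (eclipsed): tBu–tBu eclipsed, H–H eclipsed, CHO–H eclipsed; 5.8 + 1.1 + 1.4 = 8.3 kcal/mol.
tBu at 60° (staggered): tBu–tBu gauche; 2.1 = 2.1 kcal/mol.
tBu at 120° (eclipsed): tBu–H eclipsed, H–tBu eclipsed, CHO–H eclipsed; 2.4 + 2.4 + 1.4 = 6.2 kcal/mol.
tBu at 180° (staggered): CHO–tBu gauche; 1.2 = 1.2 kcal/mol.
tBu at 240° (eclipsed): tBu–H eclipsed, H–H eclipsed, CHO–tBu eclipsed; 2.4 + 1.1 + 4.2 = 7.7 kcal/mol.
tBu at 300° (staggered): tBu–tBu gauche, CHO–tBu gauche; 2.1 + 1.2 = 3.3 kcal/mol.
Max at 0° (8.3 kcal/mol), min at 180° (1.2 kcal/mol); barrier = 7.1 kcal/mol.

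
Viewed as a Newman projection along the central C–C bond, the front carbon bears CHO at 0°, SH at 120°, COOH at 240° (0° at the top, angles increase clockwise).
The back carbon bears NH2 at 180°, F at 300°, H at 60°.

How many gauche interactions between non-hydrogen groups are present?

4

Non-H gauche pairs: CHO(0°)/F(300°); SH(120°)/NH2(180°); COOH(240°)/NH2(180°); COOH(240°)/F(300°) — 4 interactions.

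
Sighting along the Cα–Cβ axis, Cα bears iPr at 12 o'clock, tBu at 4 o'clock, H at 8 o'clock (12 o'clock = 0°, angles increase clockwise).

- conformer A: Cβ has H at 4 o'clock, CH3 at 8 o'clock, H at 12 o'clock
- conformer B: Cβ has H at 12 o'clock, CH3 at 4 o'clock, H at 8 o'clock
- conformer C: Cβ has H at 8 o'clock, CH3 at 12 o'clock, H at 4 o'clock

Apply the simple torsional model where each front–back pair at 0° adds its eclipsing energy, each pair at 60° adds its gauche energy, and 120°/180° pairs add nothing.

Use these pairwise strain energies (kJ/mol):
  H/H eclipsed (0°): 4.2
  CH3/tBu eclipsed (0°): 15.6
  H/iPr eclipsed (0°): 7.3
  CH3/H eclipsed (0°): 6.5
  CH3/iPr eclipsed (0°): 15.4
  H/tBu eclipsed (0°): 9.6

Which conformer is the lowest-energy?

A

A (eclipsed): iPr–H eclipsed, tBu–H eclipsed, H–CH3 eclipsed; 7.3 + 9.6 + 6.5 = 23.4 kJ/mol.
B (eclipsed): iPr–H eclipsed, tBu–CH3 eclipsed, H–H eclipsed; 7.3 + 15.6 + 4.2 = 27.1 kJ/mol.
C (eclipsed): iPr–CH3 eclipsed, tBu–H eclipsed, H–H eclipsed; 15.4 + 9.6 + 4.2 = 29.2 kJ/mol.
A has the lowest total (23.4 kJ/mol).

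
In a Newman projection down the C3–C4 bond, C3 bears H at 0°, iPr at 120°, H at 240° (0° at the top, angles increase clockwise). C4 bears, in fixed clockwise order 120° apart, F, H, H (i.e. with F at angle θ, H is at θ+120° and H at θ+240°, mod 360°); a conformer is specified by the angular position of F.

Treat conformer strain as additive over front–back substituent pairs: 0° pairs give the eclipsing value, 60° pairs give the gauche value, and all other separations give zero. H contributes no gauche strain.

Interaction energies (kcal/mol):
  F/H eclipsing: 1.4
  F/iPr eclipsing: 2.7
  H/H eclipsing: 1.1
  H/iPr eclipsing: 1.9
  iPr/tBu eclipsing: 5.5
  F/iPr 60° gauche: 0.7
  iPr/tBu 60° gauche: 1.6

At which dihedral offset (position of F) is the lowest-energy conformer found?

F at 0° (eclipsed): H(0°)/F(0°) eclipsed 1.4; iPr(120°)/H(120°) eclipsed 1.9; H(240°)/H(240°) eclipsed 1.1 → 4.4 kcal/mol.
F at 60° (staggered): iPr(120°)/F(60°) gauche 0.7 → 0.7 kcal/mol.
F at 120° (eclipsed): H(0°)/H(0°) eclipsed 1.1; iPr(120°)/F(120°) eclipsed 2.7; H(240°)/H(240°) eclipsed 1.1 → 4.9 kcal/mol.
F at 180° (staggered): iPr(120°)/F(180°) gauche 0.7 → 0.7 kcal/mol.
F at 240° (eclipsed): H(0°)/H(0°) eclipsed 1.1; iPr(120°)/H(120°) eclipsed 1.9; H(240°)/F(240°) eclipsed 1.4 → 4.4 kcal/mol.
F at 300° (staggered): no non-H gauche contacts → 0.0 kcal/mol.
The minimum (0.0 kcal/mol) occurs with F at 300°.

300°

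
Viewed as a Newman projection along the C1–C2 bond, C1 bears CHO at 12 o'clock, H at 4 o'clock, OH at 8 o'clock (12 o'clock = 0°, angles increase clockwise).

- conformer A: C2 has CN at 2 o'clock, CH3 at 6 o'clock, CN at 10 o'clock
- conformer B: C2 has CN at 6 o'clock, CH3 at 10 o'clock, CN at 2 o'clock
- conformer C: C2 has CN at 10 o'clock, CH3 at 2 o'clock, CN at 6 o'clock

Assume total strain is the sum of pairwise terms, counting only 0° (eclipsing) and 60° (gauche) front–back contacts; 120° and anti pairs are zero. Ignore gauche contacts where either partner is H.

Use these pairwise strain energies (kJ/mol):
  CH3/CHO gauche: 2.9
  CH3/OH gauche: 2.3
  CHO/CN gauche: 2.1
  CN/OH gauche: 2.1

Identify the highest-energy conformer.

B

A (staggered): CHO(0°)/CN(60°) gauche 2.1; CHO(0°)/CN(300°) gauche 2.1; OH(240°)/CH3(180°) gauche 2.3; OH(240°)/CN(300°) gauche 2.1 → 8.6 kJ/mol.
B (staggered): CHO(0°)/CH3(300°) gauche 2.9; CHO(0°)/CN(60°) gauche 2.1; OH(240°)/CN(180°) gauche 2.1; OH(240°)/CH3(300°) gauche 2.3 → 9.4 kJ/mol.
C (staggered): CHO(0°)/CN(300°) gauche 2.1; CHO(0°)/CH3(60°) gauche 2.9; OH(240°)/CN(300°) gauche 2.1; OH(240°)/CN(180°) gauche 2.1 → 9.2 kJ/mol.
B has the highest total (9.4 kJ/mol).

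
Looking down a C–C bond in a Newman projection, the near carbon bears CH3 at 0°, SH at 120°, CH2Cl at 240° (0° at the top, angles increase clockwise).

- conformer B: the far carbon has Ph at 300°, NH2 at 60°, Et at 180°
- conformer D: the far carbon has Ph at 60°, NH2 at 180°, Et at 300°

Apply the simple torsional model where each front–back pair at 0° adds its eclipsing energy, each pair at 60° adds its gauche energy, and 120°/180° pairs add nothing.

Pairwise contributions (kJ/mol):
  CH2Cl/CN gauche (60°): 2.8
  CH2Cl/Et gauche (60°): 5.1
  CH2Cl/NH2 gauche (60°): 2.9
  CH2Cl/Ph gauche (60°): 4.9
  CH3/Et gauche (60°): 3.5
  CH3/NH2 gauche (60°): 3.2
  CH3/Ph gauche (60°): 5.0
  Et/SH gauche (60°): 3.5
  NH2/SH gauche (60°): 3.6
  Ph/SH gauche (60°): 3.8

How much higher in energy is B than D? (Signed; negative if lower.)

+1.4 kJ/mol

B is staggered. CH3 at 0° is gauche with Ph at 300° (5.0); CH3 at 0° is gauche with NH2 at 60° (3.2); SH at 120° is gauche with NH2 at 60° (3.6); SH at 120° is gauche with Et at 180° (3.5); CH2Cl at 240° is gauche with Ph at 300° (4.9); CH2Cl at 240° is gauche with Et at 180° (5.1). Total 25.3 kJ/mol.
D is staggered. CH3 at 0° is gauche with Ph at 60° (5.0); CH3 at 0° is gauche with Et at 300° (3.5); SH at 120° is gauche with Ph at 60° (3.8); SH at 120° is gauche with NH2 at 180° (3.6); CH2Cl at 240° is gauche with NH2 at 180° (2.9); CH2Cl at 240° is gauche with Et at 300° (5.1). Total 23.9 kJ/mol.
E(B) − E(D) = 25.3 − 23.9 = +1.4 kJ/mol.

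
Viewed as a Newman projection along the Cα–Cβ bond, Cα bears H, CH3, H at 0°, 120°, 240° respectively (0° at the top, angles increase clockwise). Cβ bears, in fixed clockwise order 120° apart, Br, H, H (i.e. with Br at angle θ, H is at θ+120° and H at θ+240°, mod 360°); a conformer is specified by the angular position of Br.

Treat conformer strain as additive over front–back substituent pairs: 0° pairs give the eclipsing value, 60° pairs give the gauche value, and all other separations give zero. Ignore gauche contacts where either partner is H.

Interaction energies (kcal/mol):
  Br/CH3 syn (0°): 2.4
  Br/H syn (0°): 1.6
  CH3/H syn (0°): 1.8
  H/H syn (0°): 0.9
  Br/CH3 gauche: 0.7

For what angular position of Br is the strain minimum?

Br at 0° is eclipsed. H at 0° is eclipsed with Br at 0° (1.6); CH3 at 120° is eclipsed with H at 120° (1.8); H at 240° is eclipsed with H at 240° (0.9). Total 4.3 kcal/mol.
Br at 60° is staggered. CH3 at 120° is gauche with Br at 60° (0.7). Total 0.7 kcal/mol.
Br at 120° is eclipsed. H at 0° is eclipsed with H at 0° (0.9); CH3 at 120° is eclipsed with Br at 120° (2.4); H at 240° is eclipsed with H at 240° (0.9). Total 4.2 kcal/mol.
Br at 180° is staggered. CH3 at 120° is gauche with Br at 180° (0.7). Total 0.7 kcal/mol.
Br at 240° is eclipsed. H at 0° is eclipsed with H at 0° (0.9); CH3 at 120° is eclipsed with H at 120° (1.8); H at 240° is eclipsed with Br at 240° (1.6). Total 4.3 kcal/mol.
Br at 300° (staggered): no non-H gauche contacts → 0.0 kcal/mol.
The minimum (0.0 kcal/mol) occurs with Br at 300°.

300°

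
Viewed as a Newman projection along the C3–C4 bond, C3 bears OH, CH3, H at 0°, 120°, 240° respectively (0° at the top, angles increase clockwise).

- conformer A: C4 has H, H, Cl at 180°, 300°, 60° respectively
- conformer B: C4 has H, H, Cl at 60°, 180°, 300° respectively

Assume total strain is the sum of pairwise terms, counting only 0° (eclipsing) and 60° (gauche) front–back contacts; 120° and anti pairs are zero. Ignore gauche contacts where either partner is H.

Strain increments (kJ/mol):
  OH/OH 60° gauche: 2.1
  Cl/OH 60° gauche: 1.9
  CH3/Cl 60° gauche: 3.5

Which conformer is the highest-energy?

A (staggered): OH(0°)/Cl(60°) gauche 1.9; CH3(120°)/Cl(60°) gauche 3.5 → 5.4 kJ/mol.
B (staggered): OH(0°)/Cl(300°) gauche 1.9 → 1.9 kJ/mol.
A has the highest total (5.4 kJ/mol).

A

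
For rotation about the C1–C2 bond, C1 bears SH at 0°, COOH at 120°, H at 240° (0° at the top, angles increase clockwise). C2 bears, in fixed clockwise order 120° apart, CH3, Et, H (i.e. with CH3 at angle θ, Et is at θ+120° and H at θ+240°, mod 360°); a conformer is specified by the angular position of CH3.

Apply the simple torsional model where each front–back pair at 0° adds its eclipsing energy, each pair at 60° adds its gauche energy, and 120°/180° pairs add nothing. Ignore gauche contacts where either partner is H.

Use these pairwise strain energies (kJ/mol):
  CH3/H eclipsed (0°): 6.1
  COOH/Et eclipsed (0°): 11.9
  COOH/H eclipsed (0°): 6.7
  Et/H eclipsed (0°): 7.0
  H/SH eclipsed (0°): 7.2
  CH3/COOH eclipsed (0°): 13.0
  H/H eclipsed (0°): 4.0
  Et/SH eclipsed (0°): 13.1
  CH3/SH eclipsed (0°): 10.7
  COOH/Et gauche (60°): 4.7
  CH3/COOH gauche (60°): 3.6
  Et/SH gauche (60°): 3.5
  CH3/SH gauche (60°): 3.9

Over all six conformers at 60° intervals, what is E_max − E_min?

20.1 kJ/mol

CH3 at 0° (eclipsed): SH(0°)/CH3(0°) eclipsed 10.7; COOH(120°)/Et(120°) eclipsed 11.9; H(240°)/H(240°) eclipsed 4.0 → 26.6 kJ/mol.
CH3 at 60° (staggered): SH(0°)/CH3(60°) gauche 3.9; COOH(120°)/CH3(60°) gauche 3.6; COOH(120°)/Et(180°) gauche 4.7 → 12.2 kJ/mol.
CH3 at 120° (eclipsed): SH(0°)/H(0°) eclipsed 7.2; COOH(120°)/CH3(120°) eclipsed 13.0; H(240°)/Et(240°) eclipsed 7.0 → 27.2 kJ/mol.
CH3 at 180° (staggered): SH(0°)/Et(300°) gauche 3.5; COOH(120°)/CH3(180°) gauche 3.6 → 7.1 kJ/mol.
CH3 at 240° (eclipsed): SH(0°)/Et(0°) eclipsed 13.1; COOH(120°)/H(120°) eclipsed 6.7; H(240°)/CH3(240°) eclipsed 6.1 → 25.9 kJ/mol.
CH3 at 300° (staggered): SH(0°)/CH3(300°) gauche 3.9; SH(0°)/Et(60°) gauche 3.5; COOH(120°)/Et(60°) gauche 4.7 → 12.1 kJ/mol.
Max at 120° (27.2 kJ/mol), min at 180° (7.1 kJ/mol); barrier = 20.1 kJ/mol.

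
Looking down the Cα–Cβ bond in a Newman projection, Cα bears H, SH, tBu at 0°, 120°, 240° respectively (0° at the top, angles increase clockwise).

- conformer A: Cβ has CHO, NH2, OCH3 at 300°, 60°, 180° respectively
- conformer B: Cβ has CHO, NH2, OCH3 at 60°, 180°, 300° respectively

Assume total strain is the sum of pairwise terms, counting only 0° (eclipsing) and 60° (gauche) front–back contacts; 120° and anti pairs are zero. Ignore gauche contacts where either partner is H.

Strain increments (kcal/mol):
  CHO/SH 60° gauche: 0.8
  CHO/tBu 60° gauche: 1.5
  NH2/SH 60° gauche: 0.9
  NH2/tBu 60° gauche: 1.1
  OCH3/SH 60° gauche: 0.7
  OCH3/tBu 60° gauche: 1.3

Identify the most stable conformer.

A (staggered): SH–NH2 gauche, SH–OCH3 gauche, tBu–CHO gauche, tBu–OCH3 gauche; 0.9 + 0.7 + 1.5 + 1.3 = 4.4 kcal/mol.
B (staggered): SH–CHO gauche, SH–NH2 gauche, tBu–NH2 gauche, tBu–OCH3 gauche; 0.8 + 0.9 + 1.1 + 1.3 = 4.1 kcal/mol.
B has the lowest total (4.1 kcal/mol).

B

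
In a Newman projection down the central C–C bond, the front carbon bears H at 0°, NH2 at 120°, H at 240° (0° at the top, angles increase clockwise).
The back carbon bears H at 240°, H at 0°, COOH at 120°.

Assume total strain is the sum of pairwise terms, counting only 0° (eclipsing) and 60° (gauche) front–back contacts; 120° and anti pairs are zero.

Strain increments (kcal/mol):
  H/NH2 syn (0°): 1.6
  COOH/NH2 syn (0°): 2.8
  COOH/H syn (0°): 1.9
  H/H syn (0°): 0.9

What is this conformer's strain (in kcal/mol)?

This conformer is eclipsed. H at 0° is eclipsed with H at 0° (0.9); NH2 at 120° is eclipsed with COOH at 120° (2.8); H at 240° is eclipsed with H at 240° (0.9). Total 4.6 kcal/mol.

4.6 kcal/mol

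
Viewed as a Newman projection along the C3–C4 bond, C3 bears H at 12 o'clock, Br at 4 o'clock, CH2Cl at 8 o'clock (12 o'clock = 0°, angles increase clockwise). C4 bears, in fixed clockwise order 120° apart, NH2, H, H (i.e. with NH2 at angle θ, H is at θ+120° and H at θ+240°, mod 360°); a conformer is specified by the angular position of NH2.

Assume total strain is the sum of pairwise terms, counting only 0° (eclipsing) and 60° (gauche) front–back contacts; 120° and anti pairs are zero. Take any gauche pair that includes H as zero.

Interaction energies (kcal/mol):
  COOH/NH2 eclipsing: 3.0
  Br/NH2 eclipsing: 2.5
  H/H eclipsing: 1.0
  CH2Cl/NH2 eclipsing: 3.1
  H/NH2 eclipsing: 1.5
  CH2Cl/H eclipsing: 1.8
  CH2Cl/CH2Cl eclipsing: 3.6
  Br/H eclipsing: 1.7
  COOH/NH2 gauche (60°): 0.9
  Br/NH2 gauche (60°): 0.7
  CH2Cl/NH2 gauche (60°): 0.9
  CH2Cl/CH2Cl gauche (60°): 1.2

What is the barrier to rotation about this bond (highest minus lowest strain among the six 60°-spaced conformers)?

NH2 at 0° (eclipsed): H–NH2 eclipsed, Br–H eclipsed, CH2Cl–H eclipsed; 1.5 + 1.7 + 1.8 = 5.0 kcal/mol.
NH2 at 60° (staggered): Br–NH2 gauche; 0.7 = 0.7 kcal/mol.
NH2 at 120° (eclipsed): H–H eclipsed, Br–NH2 eclipsed, CH2Cl–H eclipsed; 1.0 + 2.5 + 1.8 = 5.3 kcal/mol.
NH2 at 180° (staggered): Br–NH2 gauche, CH2Cl–NH2 gauche; 0.7 + 0.9 = 1.6 kcal/mol.
NH2 at 240° (eclipsed): H–H eclipsed, Br–H eclipsed, CH2Cl–NH2 eclipsed; 1.0 + 1.7 + 3.1 = 5.8 kcal/mol.
NH2 at 300° (staggered): CH2Cl–NH2 gauche; 0.9 = 0.9 kcal/mol.
Max at 240° (5.8 kcal/mol), min at 60° (0.7 kcal/mol); barrier = 5.1 kcal/mol.

5.1 kcal/mol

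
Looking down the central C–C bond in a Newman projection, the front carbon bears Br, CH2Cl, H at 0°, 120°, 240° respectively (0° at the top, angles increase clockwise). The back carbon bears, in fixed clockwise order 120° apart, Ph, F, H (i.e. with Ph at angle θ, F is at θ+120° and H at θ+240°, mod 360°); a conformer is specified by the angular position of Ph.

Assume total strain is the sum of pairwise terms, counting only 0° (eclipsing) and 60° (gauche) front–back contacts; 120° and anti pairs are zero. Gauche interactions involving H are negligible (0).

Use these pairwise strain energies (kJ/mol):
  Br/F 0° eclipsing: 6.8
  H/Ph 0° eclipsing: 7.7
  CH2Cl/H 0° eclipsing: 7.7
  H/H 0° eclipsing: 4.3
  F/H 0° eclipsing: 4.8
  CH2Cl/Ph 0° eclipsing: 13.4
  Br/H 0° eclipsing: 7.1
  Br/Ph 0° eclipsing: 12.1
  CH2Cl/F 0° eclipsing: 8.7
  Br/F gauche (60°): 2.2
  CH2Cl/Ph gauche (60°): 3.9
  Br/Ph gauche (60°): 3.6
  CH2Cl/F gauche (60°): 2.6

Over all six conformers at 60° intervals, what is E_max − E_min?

19.2 kJ/mol

Ph at 0° is eclipsed. Br at 0° is eclipsed with Ph at 0° (12.1); CH2Cl at 120° is eclipsed with F at 120° (8.7); H at 240° is eclipsed with H at 240° (4.3). Total 25.1 kJ/mol.
Ph at 60° is staggered. Br at 0° is gauche with Ph at 60° (3.6); CH2Cl at 120° is gauche with Ph at 60° (3.9); CH2Cl at 120° is gauche with F at 180° (2.6). Total 10.1 kJ/mol.
Ph at 120° is eclipsed. Br at 0° is eclipsed with H at 0° (7.1); CH2Cl at 120° is eclipsed with Ph at 120° (13.4); H at 240° is eclipsed with F at 240° (4.8). Total 25.3 kJ/mol.
Ph at 180° is staggered. Br at 0° is gauche with F at 300° (2.2); CH2Cl at 120° is gauche with Ph at 180° (3.9). Total 6.1 kJ/mol.
Ph at 240° is eclipsed. Br at 0° is eclipsed with F at 0° (6.8); CH2Cl at 120° is eclipsed with H at 120° (7.7); H at 240° is eclipsed with Ph at 240° (7.7). Total 22.2 kJ/mol.
Ph at 300° is staggered. Br at 0° is gauche with Ph at 300° (3.6); Br at 0° is gauche with F at 60° (2.2); CH2Cl at 120° is gauche with F at 60° (2.6). Total 8.4 kJ/mol.
Max at 120° (25.3 kJ/mol), min at 180° (6.1 kJ/mol); barrier = 19.2 kJ/mol.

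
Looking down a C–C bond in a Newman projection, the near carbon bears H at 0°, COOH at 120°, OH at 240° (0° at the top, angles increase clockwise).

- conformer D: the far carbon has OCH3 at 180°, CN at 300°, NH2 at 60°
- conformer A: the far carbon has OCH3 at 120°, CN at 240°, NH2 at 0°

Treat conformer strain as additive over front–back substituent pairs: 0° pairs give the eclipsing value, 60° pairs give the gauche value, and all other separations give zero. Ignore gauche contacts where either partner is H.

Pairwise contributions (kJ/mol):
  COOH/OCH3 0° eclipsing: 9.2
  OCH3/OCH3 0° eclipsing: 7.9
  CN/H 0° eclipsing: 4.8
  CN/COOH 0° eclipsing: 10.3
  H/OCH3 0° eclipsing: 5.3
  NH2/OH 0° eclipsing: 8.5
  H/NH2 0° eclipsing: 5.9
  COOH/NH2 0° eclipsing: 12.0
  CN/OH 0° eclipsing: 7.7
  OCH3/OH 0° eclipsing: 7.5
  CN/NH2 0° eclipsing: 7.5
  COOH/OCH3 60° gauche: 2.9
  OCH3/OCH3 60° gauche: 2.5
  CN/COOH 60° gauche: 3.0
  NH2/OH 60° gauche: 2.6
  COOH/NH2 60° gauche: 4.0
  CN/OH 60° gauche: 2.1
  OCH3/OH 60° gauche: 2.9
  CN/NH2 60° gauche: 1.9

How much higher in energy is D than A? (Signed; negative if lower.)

D (staggered): COOH(120°)/OCH3(180°) gauche 2.9; COOH(120°)/NH2(60°) gauche 4.0; OH(240°)/OCH3(180°) gauche 2.9; OH(240°)/CN(300°) gauche 2.1 → 11.9 kJ/mol.
A (eclipsed): H(0°)/NH2(0°) eclipsed 5.9; COOH(120°)/OCH3(120°) eclipsed 9.2; OH(240°)/CN(240°) eclipsed 7.7 → 22.8 kJ/mol.
E(D) − E(A) = 11.9 − 22.8 = -10.9 kJ/mol.

-10.9 kJ/mol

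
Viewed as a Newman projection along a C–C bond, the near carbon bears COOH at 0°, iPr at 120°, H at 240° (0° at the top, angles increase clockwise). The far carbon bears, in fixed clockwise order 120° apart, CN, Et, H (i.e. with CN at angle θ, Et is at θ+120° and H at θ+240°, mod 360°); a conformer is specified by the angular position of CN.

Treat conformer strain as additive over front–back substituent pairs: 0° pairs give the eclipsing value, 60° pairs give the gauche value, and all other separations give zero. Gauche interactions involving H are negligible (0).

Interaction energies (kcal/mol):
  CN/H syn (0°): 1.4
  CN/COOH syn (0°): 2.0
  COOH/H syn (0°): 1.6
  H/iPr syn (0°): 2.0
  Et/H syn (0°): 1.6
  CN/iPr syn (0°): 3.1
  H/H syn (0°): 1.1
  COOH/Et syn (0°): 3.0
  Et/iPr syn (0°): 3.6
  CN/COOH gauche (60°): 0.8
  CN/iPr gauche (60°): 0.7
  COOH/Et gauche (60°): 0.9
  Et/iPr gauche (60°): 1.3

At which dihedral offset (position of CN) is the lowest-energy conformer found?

CN at 0° (eclipsed): COOH–CN eclipsed, iPr–Et eclipsed, H–H eclipsed; 2.0 + 3.6 + 1.1 = 6.7 kcal/mol.
CN at 60° (staggered): COOH–CN gauche, iPr–CN gauche, iPr–Et gauche; 0.8 + 0.7 + 1.3 = 2.8 kcal/mol.
CN at 120° (eclipsed): COOH–H eclipsed, iPr–CN eclipsed, H–Et eclipsed; 1.6 + 3.1 + 1.6 = 6.3 kcal/mol.
CN at 180° (staggered): COOH–Et gauche, iPr–CN gauche; 0.9 + 0.7 = 1.6 kcal/mol.
CN at 240° (eclipsed): COOH–Et eclipsed, iPr–H eclipsed, H–CN eclipsed; 3.0 + 2.0 + 1.4 = 6.4 kcal/mol.
CN at 300° (staggered): COOH–CN gauche, COOH–Et gauche, iPr–Et gauche; 0.8 + 0.9 + 1.3 = 3.0 kcal/mol.
The minimum (1.6 kcal/mol) occurs with CN at 180°.

180°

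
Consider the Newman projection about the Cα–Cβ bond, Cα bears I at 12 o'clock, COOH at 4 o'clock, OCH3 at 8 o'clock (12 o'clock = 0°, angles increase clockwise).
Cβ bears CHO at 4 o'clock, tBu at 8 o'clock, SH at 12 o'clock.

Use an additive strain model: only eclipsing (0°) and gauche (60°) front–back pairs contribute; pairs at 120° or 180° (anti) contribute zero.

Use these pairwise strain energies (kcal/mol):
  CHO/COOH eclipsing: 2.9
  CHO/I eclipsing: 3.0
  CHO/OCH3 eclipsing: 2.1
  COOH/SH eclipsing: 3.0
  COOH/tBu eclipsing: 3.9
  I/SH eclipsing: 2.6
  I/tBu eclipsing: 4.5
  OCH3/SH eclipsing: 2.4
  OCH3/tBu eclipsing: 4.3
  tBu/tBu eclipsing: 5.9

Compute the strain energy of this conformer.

9.8 kcal/mol

This conformer is eclipsed. I at 0° is eclipsed with SH at 0° (2.6); COOH at 120° is eclipsed with CHO at 120° (2.9); OCH3 at 240° is eclipsed with tBu at 240° (4.3). Total 9.8 kcal/mol.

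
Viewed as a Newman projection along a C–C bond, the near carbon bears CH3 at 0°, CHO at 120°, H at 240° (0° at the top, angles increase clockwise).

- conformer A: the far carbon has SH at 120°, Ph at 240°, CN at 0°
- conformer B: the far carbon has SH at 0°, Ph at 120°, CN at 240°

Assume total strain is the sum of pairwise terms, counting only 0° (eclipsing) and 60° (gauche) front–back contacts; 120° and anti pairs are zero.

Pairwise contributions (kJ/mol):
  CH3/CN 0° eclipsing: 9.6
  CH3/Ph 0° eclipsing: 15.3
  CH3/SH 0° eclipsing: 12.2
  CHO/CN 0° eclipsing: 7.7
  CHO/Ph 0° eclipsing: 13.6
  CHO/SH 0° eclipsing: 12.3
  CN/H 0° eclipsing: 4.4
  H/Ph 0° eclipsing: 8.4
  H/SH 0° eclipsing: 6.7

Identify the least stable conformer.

A

A is eclipsed. CH3 at 0° is eclipsed with CN at 0° (9.6); CHO at 120° is eclipsed with SH at 120° (12.3); H at 240° is eclipsed with Ph at 240° (8.4). Total 30.3 kJ/mol.
B is eclipsed. CH3 at 0° is eclipsed with SH at 0° (12.2); CHO at 120° is eclipsed with Ph at 120° (13.6); H at 240° is eclipsed with CN at 240° (4.4). Total 30.2 kJ/mol.
A has the highest total (30.3 kJ/mol).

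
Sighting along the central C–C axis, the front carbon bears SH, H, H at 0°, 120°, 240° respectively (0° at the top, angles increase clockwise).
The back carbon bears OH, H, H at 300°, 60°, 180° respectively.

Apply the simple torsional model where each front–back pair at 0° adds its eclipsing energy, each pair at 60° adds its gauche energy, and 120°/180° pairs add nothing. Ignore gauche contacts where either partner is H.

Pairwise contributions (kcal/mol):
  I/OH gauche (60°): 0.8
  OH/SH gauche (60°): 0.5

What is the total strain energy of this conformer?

0.5 kcal/mol

This conformer (staggered): SH(0°)/OH(300°) gauche 0.5 → 0.5 kcal/mol.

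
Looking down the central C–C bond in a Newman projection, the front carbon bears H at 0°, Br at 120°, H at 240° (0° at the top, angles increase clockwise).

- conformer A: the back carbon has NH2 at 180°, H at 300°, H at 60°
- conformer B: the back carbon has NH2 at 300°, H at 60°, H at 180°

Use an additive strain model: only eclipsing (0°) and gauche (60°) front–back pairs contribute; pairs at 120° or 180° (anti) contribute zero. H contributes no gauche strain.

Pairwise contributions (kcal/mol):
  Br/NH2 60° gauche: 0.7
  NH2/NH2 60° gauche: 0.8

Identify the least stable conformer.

A is staggered. Br at 120° is gauche with NH2 at 180° (0.7). Total 0.7 kcal/mol.
B (staggered): no non-H gauche contacts → 0.0 kcal/mol.
A has the highest total (0.7 kcal/mol).

A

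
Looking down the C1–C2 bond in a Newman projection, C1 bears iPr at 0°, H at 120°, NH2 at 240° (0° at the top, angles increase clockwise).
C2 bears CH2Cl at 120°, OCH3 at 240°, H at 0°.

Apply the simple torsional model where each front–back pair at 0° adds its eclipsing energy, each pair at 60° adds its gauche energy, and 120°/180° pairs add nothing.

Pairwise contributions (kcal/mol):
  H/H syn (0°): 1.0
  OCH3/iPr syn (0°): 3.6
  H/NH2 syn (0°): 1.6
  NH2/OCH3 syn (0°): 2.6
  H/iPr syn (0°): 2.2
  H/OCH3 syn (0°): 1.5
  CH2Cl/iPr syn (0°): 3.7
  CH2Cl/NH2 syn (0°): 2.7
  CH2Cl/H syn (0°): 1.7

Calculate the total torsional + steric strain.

6.5 kcal/mol

This conformer is eclipsed. iPr at 0° is eclipsed with H at 0° (2.2); H at 120° is eclipsed with CH2Cl at 120° (1.7); NH2 at 240° is eclipsed with OCH3 at 240° (2.6). Total 6.5 kcal/mol.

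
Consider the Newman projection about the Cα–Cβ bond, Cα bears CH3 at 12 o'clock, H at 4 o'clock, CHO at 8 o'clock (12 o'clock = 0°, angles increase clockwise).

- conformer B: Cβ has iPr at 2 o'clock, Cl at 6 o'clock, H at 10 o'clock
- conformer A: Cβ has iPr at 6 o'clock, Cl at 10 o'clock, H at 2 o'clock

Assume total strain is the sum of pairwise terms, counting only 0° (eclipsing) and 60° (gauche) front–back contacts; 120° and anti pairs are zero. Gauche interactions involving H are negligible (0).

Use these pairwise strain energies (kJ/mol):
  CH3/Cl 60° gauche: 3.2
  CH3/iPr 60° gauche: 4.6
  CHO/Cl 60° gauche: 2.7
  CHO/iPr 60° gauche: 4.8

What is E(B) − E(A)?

B (staggered): CH3–iPr gauche, CHO–Cl gauche; 4.6 + 2.7 = 7.3 kJ/mol.
A (staggered): CH3–Cl gauche, CHO–iPr gauche, CHO–Cl gauche; 3.2 + 4.8 + 2.7 = 10.7 kJ/mol.
E(B) − E(A) = 7.3 − 10.7 = -3.4 kJ/mol.

-3.4 kJ/mol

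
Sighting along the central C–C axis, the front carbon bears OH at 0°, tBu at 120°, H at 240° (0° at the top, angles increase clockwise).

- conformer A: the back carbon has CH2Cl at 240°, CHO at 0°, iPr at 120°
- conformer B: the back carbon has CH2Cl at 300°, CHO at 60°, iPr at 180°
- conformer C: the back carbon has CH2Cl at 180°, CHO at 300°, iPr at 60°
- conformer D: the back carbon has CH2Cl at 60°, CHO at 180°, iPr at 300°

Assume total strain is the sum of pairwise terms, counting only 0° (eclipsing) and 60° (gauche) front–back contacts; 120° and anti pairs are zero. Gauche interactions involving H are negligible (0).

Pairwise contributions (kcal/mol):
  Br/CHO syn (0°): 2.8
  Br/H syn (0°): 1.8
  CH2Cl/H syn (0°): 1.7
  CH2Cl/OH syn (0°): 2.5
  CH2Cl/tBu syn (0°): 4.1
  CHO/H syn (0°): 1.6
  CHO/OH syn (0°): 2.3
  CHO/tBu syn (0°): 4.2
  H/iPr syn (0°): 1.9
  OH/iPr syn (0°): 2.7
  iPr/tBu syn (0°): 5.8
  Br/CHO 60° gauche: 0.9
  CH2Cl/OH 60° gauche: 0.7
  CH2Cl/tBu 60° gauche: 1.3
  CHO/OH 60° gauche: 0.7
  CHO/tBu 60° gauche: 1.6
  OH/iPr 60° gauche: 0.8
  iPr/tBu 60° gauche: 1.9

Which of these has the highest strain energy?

A (eclipsed): OH–CHO eclipsed, tBu–iPr eclipsed, H–CH2Cl eclipsed; 2.3 + 5.8 + 1.7 = 9.8 kcal/mol.
B (staggered): OH–CH2Cl gauche, OH–CHO gauche, tBu–CHO gauche, tBu–iPr gauche; 0.7 + 0.7 + 1.6 + 1.9 = 4.9 kcal/mol.
C (staggered): OH–CHO gauche, OH–iPr gauche, tBu–CH2Cl gauche, tBu–iPr gauche; 0.7 + 0.8 + 1.3 + 1.9 = 4.7 kcal/mol.
D (staggered): OH–CH2Cl gauche, OH–iPr gauche, tBu–CH2Cl gauche, tBu–CHO gauche; 0.7 + 0.8 + 1.3 + 1.6 = 4.4 kcal/mol.
A has the highest total (9.8 kcal/mol).

A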